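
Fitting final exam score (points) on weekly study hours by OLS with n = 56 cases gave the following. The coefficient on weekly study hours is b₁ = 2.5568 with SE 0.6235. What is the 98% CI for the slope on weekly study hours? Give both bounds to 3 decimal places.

(1.062, 4.052)

df = n − 2 = 56 − 2 = 54.
t* = t_{0.01, 54} = 2.39741.
Margin = t* × SE = 2.39741 × 0.6235 = 1.49478.
CI: 2.5568 ± 1.49478 → (1.062, 4.052).
With 98% confidence, each one-unit increase in weekly study hours is associated with a change of between 1.062 and 4.052 points in final exam score.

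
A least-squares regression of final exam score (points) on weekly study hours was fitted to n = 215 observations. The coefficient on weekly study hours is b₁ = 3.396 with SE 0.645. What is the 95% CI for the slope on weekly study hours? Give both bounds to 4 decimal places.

df = n − 2 = 215 − 2 = 213.
t* = t_{0.025, 213} = 1.971164.
Margin = t* × SE = 1.971164 × 0.645 = 1.271401.
CI: 3.396 ± 1.271401 → (2.1246, 4.6674).
With 95% confidence, each one-unit increase in weekly study hours is associated with a change of between 2.1246 and 4.6674 points in final exam score.

(2.1246, 4.6674)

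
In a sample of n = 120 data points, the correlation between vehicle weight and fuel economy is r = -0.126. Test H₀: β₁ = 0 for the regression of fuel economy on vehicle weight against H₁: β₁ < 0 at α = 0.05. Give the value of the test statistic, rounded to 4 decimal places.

t = -1.3797

t = r·√(n − 2)/√(1 − r²) = -0.126·√118/√0.984124 = -1.3797.
df = n − 2 = 118.
One-sided p ≈ 0.0851, which is ≥ 0.05, so fail to reject H₀.
The data do not give significant evidence of a linear association between vehicle weight and fuel economy.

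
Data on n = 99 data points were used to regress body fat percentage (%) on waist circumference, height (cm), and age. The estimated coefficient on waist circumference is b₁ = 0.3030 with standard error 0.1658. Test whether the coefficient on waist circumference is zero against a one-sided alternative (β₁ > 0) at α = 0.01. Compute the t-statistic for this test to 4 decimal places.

t = 1.8275

H₀: β₁ = 0 vs H₁: β₁ > 0.
t = (b₁ − β₁⁰)/SE = 0.3030 / 0.1658 = 1.8275.
df = n − k − 1 = 99 − 3 − 1 = 95.
One-sided p ≈ 0.0354, which is ≥ 0.01, so fail to reject H₀.
The data do not give significant evidence that the true slope on waist circumference is positive, holding the other predictors fixed.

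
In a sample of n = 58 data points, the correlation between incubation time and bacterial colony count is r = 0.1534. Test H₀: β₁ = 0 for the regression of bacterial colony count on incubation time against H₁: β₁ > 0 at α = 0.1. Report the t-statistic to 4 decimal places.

t = r·√(n − 2)/√(1 − r²) = 0.1534·√56/√0.976468 = 1.1617.
df = n − 2 = 56.
One-sided p ≈ 0.1251, which is ≥ 0.1, so fail to reject H₀.
The data do not give significant evidence of a linear association between incubation time and bacterial colony count.

t = 1.1617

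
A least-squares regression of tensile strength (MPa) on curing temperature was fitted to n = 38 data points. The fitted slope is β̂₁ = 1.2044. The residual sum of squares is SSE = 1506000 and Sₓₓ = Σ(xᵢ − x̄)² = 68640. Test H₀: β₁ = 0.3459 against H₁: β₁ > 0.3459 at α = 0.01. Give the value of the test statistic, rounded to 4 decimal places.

MSE = SSE/(n − 2) = 1506000/36 = 41833.3.
SE(β̂₁) = √(MSE/Sₓₓ) = √(41833.3/68640) = 0.780679.
t = (1.2044 − 0.3459) / 0.780679 = 1.0997.
df = n − 2 = 36.
One-sided p ≈ 0.1394, which is ≥ 0.01, so fail to reject H₀.
The data do not give significant evidence that the true slope on curing temperature exceeds 0.3459 MPa per unit.

t = 1.0997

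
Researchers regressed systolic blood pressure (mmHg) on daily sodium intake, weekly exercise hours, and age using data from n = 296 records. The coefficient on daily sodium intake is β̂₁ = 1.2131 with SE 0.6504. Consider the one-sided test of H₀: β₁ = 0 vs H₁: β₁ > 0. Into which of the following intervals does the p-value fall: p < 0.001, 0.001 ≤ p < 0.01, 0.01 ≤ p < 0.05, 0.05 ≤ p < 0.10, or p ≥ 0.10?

0.01 ≤ p < 0.05

t = 1.2131 / 0.6504 = 1.865.
df = n − k − 1 = 296 − 3 − 1 = 292.
One-sided p = P(T_{292} > t) ≈ 0.0316.
So 0.01 ≤ p < 0.05.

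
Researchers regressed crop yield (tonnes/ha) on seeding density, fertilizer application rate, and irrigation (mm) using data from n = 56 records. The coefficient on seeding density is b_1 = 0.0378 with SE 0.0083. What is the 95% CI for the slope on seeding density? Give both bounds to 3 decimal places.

(0.021, 0.054)

df = n − k − 1 = 56 − 3 − 1 = 52.
t* = t_{0.025, 52} = 2.006647.
Margin = t* × SE = 2.006647 × 0.0083 = 0.01666.
CI: 0.0378 ± 0.01666 → (0.021, 0.054).
With 95% confidence, each one-unit increase in seeding density is associated with a change of between 0.021 and 0.054 tonnes/ha in crop yield, holding the other predictors fixed.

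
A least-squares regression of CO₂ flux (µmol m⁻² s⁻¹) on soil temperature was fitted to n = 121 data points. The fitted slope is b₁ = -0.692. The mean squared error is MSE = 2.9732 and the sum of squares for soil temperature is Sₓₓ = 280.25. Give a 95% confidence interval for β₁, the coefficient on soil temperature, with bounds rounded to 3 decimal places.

(-0.896, -0.488)

SE(b₁) = √(MSE/Sₓₓ) = √(2.9732/280.25) = 0.103.
df = n − 2 = 119.
t* = t_{0.025, 119} = 1.9801.
Margin = t* × SE = 1.9801 × 0.103 = 0.20395.
CI: -0.692 ± 0.20395 → (-0.896, -0.488).
With 95% confidence, each one-unit increase in soil temperature is associated with a change of between -0.896 and -0.488 µmol m⁻² s⁻¹ in CO₂ flux.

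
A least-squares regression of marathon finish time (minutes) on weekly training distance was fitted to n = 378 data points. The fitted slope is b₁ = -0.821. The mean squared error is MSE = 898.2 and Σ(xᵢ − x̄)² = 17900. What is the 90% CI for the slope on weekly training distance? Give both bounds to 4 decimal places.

SE(b₁) = √(MSE/Sₓₓ) = √(898.2/17900) = 0.224006.
df = n − 2 = 376.
t* = t_{0.05, 376} = 1.648916.
Margin = t* × SE = 1.648916 × 0.224006 = 0.369367.
CI: -0.821 ± 0.369367 → (-1.1904, -0.4516).
With 90% confidence, each one-unit increase in weekly training distance is associated with a change of between -1.1904 and -0.4516 minutes in marathon finish time.

(-1.1904, -0.4516)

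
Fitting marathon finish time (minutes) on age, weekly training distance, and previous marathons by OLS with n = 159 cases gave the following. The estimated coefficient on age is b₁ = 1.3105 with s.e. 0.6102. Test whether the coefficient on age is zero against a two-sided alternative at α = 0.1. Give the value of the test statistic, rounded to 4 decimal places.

t = 2.1477

H₀: β₁ = 0 vs H₁: β₁ ≠ 0.
t = (b₁ − β₁⁰)/SE = 1.3105 / 0.6102 = 2.1477.
df = n − k − 1 = 159 − 3 − 1 = 155.
Two-sided p ≈ 0.0333, which is < 0.1, so reject H₀.
There is evidence that age is associated with marathon finish time, holding the other predictors fixed.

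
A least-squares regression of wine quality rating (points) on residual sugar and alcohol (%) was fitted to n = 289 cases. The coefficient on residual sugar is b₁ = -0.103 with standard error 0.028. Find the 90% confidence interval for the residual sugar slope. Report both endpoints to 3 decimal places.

df = n − k − 1 = 289 − 2 − 1 = 286.
t* = t_{0.05, 286} = 1.650199.
Margin = t* × SE = 1.650199 × 0.028 = 0.04621.
CI: -0.103 ± 0.04621 → (-0.149, -0.057).
With 90% confidence, each one-unit increase in residual sugar is associated with a change of between -0.149 and -0.057 points in wine quality rating, holding the other predictors fixed.

(-0.149, -0.057)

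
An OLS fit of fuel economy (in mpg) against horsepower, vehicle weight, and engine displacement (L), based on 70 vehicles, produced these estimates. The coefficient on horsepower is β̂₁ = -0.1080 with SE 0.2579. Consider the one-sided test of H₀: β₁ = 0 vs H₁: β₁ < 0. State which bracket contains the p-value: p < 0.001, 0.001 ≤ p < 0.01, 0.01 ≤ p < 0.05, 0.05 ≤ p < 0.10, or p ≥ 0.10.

t = -0.1080 / 0.2579 = -0.419.
df = n − k − 1 = 70 − 3 − 1 = 66.
One-sided p = P(T_{66} < t) ≈ 0.3384.
So p ≥ 0.10.

p ≥ 0.10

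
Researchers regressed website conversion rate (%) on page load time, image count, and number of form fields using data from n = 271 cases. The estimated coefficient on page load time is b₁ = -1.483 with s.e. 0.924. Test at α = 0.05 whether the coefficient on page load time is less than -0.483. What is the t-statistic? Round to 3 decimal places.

H₀: β₁ = -0.483 vs H₁: β₁ < -0.483.
t = (b₁ − β₁⁰)/SE = (-1.483 − (-0.483)) / 0.924 = -1.082.
df = n − k − 1 = 271 − 3 − 1 = 267.
One-sided p ≈ 0.1401, which is ≥ 0.05, so fail to reject H₀.
The data do not give significant evidence that the true slope on page load time is below -0.483 % per unit, holding the other predictors fixed.

t = -1.082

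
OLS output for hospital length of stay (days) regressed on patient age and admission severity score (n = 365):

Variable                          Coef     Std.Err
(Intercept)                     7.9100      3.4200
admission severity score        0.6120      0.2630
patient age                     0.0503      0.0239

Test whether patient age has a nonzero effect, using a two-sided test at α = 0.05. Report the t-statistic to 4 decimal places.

t = 2.1046

Read off: b = 0.0503, SE = 0.0239 for patient age.
H₀: β₁ = 0 vs H₁: β₁ ≠ 0.
t = 0.0503 / 0.0239 = 2.1046.
df = n − k − 1 = 365 − 2 − 1 = 362.
Two-sided p ≈ 0.0360, which is < 0.05, so reject H₀.
There is evidence that patient age is associated with hospital length of stay, holding the other predictors fixed.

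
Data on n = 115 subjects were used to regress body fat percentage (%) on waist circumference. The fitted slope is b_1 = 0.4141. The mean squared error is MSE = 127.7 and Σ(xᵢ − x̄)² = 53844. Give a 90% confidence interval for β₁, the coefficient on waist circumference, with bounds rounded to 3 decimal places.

SE(b_1) = √(MSE/Sₓₓ) = √(127.7/53844) = 0.0486998.
df = n − 2 = 113.
t* = t_{0.05, 113} = 1.65845.
Margin = t* × SE = 1.65845 × 0.0486998 = 0.08077.
CI: 0.4141 ± 0.08077 → (0.333, 0.495).
With 90% confidence, each one-unit increase in waist circumference is associated with a change of between 0.333 and 0.495 % in body fat percentage.

(0.333, 0.495)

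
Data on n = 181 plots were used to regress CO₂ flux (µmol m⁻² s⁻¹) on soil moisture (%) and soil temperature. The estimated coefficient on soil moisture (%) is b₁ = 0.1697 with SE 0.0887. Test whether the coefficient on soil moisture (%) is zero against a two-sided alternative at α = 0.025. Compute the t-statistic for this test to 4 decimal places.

t = 1.9132

H₀: β₁ = 0 vs H₁: β₁ ≠ 0.
t = (b₁ − β₁⁰)/SE = 0.1697 / 0.0887 = 1.9132.
df = n − k − 1 = 181 − 2 − 1 = 178.
Two-sided p ≈ 0.0573, which is ≥ 0.025, so fail to reject H₀.
The data do not give significant evidence of an association between soil moisture (%) and CO₂ flux, after adjusting for the other predictors.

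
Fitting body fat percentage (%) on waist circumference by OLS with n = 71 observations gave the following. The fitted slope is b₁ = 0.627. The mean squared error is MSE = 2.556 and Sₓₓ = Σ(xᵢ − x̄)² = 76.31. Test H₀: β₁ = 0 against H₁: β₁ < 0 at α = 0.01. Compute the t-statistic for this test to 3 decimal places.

SE(b₁) = √(MSE/Sₓₓ) = √(2.556/76.31) = 0.183016.
t = 0.627 / 0.183016 = 3.426.
df = n − 2 = 69.
One-sided p ≈ 0.9995, which is ≥ 0.01, so fail to reject H₀.
The data do not give significant evidence that the true slope on waist circumference is negative.

t = 3.426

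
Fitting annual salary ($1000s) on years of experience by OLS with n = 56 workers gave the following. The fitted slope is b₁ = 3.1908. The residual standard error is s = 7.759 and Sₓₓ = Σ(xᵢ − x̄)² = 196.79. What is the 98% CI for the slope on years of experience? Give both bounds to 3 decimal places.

(1.865, 4.517)

SE(b₁) = s/√Sₓₓ = 7.759/√196.79 = 0.553101.
df = n − 2 = 54.
t* = t_{0.01, 54} = 2.39741.
Margin = t* × SE = 2.39741 × 0.553101 = 1.32601.
CI: 3.1908 ± 1.32601 → (1.865, 4.517).
With 98% confidence, each one-unit increase in years of experience is associated with a change of between 1.865 and 4.517 $1000s in annual salary.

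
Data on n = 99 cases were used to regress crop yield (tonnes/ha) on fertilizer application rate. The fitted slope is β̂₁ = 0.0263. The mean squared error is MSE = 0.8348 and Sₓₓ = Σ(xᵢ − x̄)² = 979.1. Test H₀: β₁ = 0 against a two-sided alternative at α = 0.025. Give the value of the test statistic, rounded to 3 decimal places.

SE(β̂₁) = √(MSE/Sₓₓ) = √(0.8348/979.1) = 0.0291997.
t = 0.0263 / 0.0291997 = 0.901.
df = n − 2 = 97.
Two-sided p ≈ 0.3700, which is ≥ 0.025, so fail to reject H₀.
The data do not give significant evidence of an association between fertilizer application rate and crop yield.

t = 0.901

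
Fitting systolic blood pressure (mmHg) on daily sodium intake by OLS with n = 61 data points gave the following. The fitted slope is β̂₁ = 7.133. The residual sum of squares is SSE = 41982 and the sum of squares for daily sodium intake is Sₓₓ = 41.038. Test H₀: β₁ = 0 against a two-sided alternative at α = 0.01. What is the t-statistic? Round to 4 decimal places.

MSE = SSE/(n − 2) = 41982/59 = 711.559.
SE(β̂₁) = √(MSE/Sₓₓ) = √(711.559/41.038) = 4.16402.
t = 7.133 / 4.16402 = 1.7130.
df = n − 2 = 59.
Two-sided p ≈ 0.0920, which is ≥ 0.01, so fail to reject H₀.
The data do not give significant evidence of an association between daily sodium intake and systolic blood pressure.

t = 1.7130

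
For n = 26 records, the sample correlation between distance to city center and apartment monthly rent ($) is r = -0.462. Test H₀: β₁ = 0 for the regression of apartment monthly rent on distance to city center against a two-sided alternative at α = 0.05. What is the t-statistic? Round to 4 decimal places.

t = r·√(n − 2)/√(1 − r²) = -0.462·√24/√0.786556 = -2.5520.
df = n − 2 = 24.
Two-sided p ≈ 0.0175, which is < 0.05, so reject H₀.
There is evidence of a linear association between distance to city center and apartment monthly rent.

t = -2.5520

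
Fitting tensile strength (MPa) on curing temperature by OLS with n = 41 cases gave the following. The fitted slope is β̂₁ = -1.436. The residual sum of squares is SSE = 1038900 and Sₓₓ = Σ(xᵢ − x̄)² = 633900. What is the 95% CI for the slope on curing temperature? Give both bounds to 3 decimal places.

(-1.851, -1.021)

MSE = SSE/(n − 2) = 1038900/39 = 26638.5.
SE(β̂₁) = √(MSE/Sₓₓ) = √(26638.5/633900) = 0.204995.
df = n − 2 = 39.
t* = t_{0.025, 39} = 2.022691.
Margin = t* × SE = 2.022691 × 0.204995 = 0.41464.
CI: -1.436 ± 0.41464 → (-1.851, -1.021).
With 95% confidence, each one-unit increase in curing temperature is associated with a change of between -1.851 and -1.021 MPa in tensile strength.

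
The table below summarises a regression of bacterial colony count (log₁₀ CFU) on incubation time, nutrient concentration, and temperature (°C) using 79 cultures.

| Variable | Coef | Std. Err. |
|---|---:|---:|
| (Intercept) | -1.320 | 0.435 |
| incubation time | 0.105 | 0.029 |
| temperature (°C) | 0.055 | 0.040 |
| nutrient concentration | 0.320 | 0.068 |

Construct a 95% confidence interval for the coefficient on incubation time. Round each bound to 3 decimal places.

(0.047, 0.163)

Read off: b = 0.105, SE = 0.029 for incubation time.
df = n − k − 1 = 79 − 3 − 1 = 75.
t* = t_{0.025, 75} = 1.992102.
Margin = t* × SE = 1.992102 × 0.029 = 0.05777.
CI: 0.105 ± 0.05777 → (0.047, 0.163).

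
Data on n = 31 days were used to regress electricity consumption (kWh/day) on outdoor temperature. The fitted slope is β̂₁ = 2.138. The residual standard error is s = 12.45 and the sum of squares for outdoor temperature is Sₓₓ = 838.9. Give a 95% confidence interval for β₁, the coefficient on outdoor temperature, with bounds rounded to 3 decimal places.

(1.259, 3.017)

SE(β̂₁) = s/√Sₓₓ = 12.45/√838.9 = 0.429847.
df = n − 2 = 29.
t* = t_{0.025, 29} = 2.04523.
Margin = t* × SE = 2.04523 × 0.429847 = 0.87914.
CI: 2.138 ± 0.87914 → (1.259, 3.017).
With 95% confidence, each one-unit increase in outdoor temperature is associated with a change of between 1.259 and 3.017 kWh/day in electricity consumption.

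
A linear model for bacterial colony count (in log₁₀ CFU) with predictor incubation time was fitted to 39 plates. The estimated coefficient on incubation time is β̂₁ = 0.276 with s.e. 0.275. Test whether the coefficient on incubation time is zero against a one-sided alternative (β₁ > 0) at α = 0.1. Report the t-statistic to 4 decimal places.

t = 1.0036

H₀: β₁ = 0 vs H₁: β₁ > 0.
t = (β̂₁ − β₁⁰)/SE = 0.276 / 0.275 = 1.0036.
df = n − 2 = 39 − 2 = 37.
One-sided p ≈ 0.1610, which is ≥ 0.1, so fail to reject H₀.
The data do not give significant evidence that the true slope on incubation time is positive.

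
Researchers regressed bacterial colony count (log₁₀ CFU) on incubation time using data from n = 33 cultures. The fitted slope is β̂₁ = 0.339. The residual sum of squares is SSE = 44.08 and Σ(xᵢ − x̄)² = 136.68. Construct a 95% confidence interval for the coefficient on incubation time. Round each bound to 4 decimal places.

(0.1310, 0.5470)

MSE = SSE/(n − 2) = 44.08/31 = 1.42194.
SE(β̂₁) = √(MSE/Sₓₓ) = √(1.42194/136.68) = 0.101997.
df = n − 2 = 31.
t* = t_{0.025, 31} = 2.039513.
Margin = t* × SE = 2.039513 × 0.101997 = 0.208024.
CI: 0.339 ± 0.208024 → (0.1310, 0.5470).
With 95% confidence, each one-unit increase in incubation time is associated with a change of between 0.1310 and 0.5470 log₁₀ CFU in bacterial colony count.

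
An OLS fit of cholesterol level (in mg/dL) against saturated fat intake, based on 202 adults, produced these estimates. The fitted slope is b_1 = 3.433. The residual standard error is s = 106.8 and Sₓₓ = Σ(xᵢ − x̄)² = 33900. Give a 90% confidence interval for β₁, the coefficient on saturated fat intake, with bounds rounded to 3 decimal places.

SE(b_1) = s/√Sₓₓ = 106.8/√33900 = 0.580058.
df = n − 2 = 200.
t* = t_{0.05, 200} = 1.652508.
Margin = t* × SE = 1.652508 × 0.580058 = 0.95855.
CI: 3.433 ± 0.95855 → (2.474, 4.392).
With 90% confidence, each one-unit increase in saturated fat intake is associated with a change of between 2.474 and 4.392 mg/dL in cholesterol level.

(2.474, 4.392)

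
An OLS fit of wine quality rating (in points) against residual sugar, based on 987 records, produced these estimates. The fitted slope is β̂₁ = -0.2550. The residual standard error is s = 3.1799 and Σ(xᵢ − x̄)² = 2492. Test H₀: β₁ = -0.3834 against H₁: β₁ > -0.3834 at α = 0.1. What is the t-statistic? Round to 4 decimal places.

SE(β̂₁) = s/√Sₓₓ = 3.1799/√2492 = 0.0637.
t = (-0.2550 − (-0.3834)) / 0.0637 = 2.0157.
df = n − 2 = 985.
One-sided p ≈ 0.0221, which is < 0.1, so reject H₀.
There is evidence that the true slope on residual sugar exceeds -0.3834 points per unit.

t = 2.0157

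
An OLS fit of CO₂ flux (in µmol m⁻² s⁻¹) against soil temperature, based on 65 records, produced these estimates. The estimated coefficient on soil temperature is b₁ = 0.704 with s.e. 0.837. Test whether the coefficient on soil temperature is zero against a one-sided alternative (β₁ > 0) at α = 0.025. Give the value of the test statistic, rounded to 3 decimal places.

H₀: β₁ = 0 vs H₁: β₁ > 0.
t = (b₁ − β₁⁰)/SE = 0.704 / 0.837 = 0.841.
df = n − 2 = 65 − 2 = 63.
One-sided p ≈ 0.2017, which is ≥ 0.025, so fail to reject H₀.
The data do not give significant evidence that the true slope on soil temperature is positive.

t = 0.841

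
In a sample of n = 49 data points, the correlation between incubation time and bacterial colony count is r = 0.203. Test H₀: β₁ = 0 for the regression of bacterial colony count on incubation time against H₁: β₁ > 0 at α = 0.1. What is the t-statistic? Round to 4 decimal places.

t = 1.4213

t = r·√(n − 2)/√(1 − r²) = 0.203·√47/√0.958791 = 1.4213.
df = n − 2 = 47.
One-sided p ≈ 0.0809, which is < 0.1, so reject H₀.
There is evidence of a linear association between incubation time and bacterial colony count.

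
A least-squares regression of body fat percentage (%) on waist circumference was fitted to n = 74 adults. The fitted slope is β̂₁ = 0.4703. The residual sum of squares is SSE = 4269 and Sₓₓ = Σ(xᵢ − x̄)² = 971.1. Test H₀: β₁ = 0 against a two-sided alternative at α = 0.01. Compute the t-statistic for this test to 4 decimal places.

MSE = SSE/(n − 2) = 4269/72 = 59.2917.
SE(β̂₁) = √(MSE/Sₓₓ) = √(59.2917/971.1) = 0.247096.
t = 0.4703 / 0.247096 = 1.9033.
df = n − 2 = 72.
Two-sided p ≈ 0.0610, which is ≥ 0.01, so fail to reject H₀.
The data do not give significant evidence of an association between waist circumference and body fat percentage.

t = 1.9033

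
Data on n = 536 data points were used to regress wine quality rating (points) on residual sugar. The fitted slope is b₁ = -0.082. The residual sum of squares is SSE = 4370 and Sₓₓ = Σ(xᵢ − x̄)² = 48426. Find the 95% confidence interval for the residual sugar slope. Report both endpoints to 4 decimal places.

MSE = SSE/(n − 2) = 4370/534 = 8.18352.
SE(b₁) = √(MSE/Sₓₓ) = √(8.18352/48426) = 0.0129996.
df = n − 2 = 534.
t* = t_{0.025, 534} = 1.964416.
Margin = t* × SE = 1.964416 × 0.0129996 = 0.025537.
CI: -0.082 ± 0.025537 → (-0.1075, -0.0565).
With 95% confidence, each one-unit increase in residual sugar is associated with a change of between -0.1075 and -0.0565 points in wine quality rating.

(-0.1075, -0.0565)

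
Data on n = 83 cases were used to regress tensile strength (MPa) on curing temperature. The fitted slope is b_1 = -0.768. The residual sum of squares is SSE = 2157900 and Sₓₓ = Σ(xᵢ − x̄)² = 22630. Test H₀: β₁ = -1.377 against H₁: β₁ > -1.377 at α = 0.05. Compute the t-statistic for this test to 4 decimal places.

t = 0.5613

MSE = SSE/(n − 2) = 2157900/81 = 26640.7.
SE(b_1) = √(MSE/Sₓₓ) = √(26640.7/22630) = 1.085.
t = (-0.768 − (-1.377)) / 1.085 = 0.5613.
df = n − 2 = 81.
One-sided p ≈ 0.2881, which is ≥ 0.05, so fail to reject H₀.
The data do not give significant evidence that the true slope on curing temperature exceeds -1.377 MPa per unit.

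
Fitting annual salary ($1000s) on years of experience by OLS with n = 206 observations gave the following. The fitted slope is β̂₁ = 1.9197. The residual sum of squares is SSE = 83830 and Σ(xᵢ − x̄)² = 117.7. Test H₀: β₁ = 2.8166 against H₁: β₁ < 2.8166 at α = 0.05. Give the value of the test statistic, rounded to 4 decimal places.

MSE = SSE/(n − 2) = 83830/204 = 410.931.
SE(β̂₁) = √(MSE/Sₓₓ) = √(410.931/117.7) = 1.86851.
t = (1.9197 − 2.8166) / 1.86851 = -0.4800.
df = n − 2 = 204.
One-sided p ≈ 0.3159, which is ≥ 0.05, so fail to reject H₀.
The data do not give significant evidence that the true slope on years of experience is below 2.8166 $1000s per unit.

t = -0.4800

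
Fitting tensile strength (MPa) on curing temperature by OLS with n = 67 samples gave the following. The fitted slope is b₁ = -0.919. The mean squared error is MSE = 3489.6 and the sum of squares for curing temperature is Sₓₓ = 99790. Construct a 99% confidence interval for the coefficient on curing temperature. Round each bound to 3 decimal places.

SE(b₁) = √(MSE/Sₓₓ) = √(3489.6/99790) = 0.187001.
df = n − 2 = 65.
t* = t_{0.005, 65} = 2.653604.
Margin = t* × SE = 2.653604 × 0.187001 = 0.49623.
CI: -0.919 ± 0.49623 → (-1.415, -0.423).
With 99% confidence, each one-unit increase in curing temperature is associated with a change of between -1.415 and -0.423 MPa in tensile strength.

(-1.415, -0.423)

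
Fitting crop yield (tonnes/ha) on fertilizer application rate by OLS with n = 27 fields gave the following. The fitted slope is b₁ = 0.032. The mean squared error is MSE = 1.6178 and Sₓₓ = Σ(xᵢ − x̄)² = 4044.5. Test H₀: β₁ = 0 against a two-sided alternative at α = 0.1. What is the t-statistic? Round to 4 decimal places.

SE(b₁) = √(MSE/Sₓₓ) = √(1.6178/4044.5) = 0.02.
t = 0.032 / 0.02 = 1.6000.
df = n − 2 = 25.
Two-sided p ≈ 0.1222, which is ≥ 0.1, so fail to reject H₀.
The data do not give significant evidence of an association between fertilizer application rate and crop yield.

t = 1.6000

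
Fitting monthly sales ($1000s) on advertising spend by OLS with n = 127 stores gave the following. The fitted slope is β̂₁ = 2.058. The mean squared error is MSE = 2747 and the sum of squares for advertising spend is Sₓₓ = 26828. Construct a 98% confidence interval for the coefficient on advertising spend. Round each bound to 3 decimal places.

(1.304, 2.812)

SE(β̂₁) = √(MSE/Sₓₓ) = √(2747/26828) = 0.319989.
df = n − 2 = 125.
t* = t_{0.01, 125} = 2.35655.
Margin = t* × SE = 2.35655 × 0.319989 = 0.75407.
CI: 2.058 ± 0.75407 → (1.304, 2.812).
With 98% confidence, each one-unit increase in advertising spend is associated with a change of between 1.304 and 2.812 $1000s in monthly sales.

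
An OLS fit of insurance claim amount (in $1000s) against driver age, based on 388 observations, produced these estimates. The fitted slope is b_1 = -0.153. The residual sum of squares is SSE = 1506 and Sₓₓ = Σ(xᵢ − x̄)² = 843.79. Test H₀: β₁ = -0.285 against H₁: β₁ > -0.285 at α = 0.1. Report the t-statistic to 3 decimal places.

t = 1.941

MSE = SSE/(n − 2) = 1506/386 = 3.90155.
SE(b_1) = √(MSE/Sₓₓ) = √(3.90155/843.79) = 0.0679989.
t = (-0.153 − (-0.285)) / 0.0679989 = 1.941.
df = n − 2 = 386.
One-sided p ≈ 0.0265, which is < 0.1, so reject H₀.
There is evidence that the true slope on driver age exceeds -0.285 $1000s per unit.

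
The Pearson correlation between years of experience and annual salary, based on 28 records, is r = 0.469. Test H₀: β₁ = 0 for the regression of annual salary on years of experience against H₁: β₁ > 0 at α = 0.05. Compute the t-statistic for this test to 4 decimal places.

t = 2.7077

t = r·√(n − 2)/√(1 − r²) = 0.469·√26/√0.780039 = 2.7077.
df = n − 2 = 26.
One-sided p ≈ 0.0059, which is < 0.05, so reject H₀.
There is evidence of a linear association between years of experience and annual salary.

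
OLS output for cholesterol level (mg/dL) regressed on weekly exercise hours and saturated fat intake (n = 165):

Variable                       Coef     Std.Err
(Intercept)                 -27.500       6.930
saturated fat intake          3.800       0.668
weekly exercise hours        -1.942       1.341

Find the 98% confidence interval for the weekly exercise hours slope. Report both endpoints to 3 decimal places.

(-5.093, 1.209)

Read off: b = -1.942, SE = 1.341 for weekly exercise hours.
df = n − k − 1 = 165 − 2 − 1 = 162.
t* = t_{0.01, 162} = 2.349586.
Margin = t* × SE = 2.349586 × 1.341 = 3.15080.
CI: -1.942 ± 3.15080 → (-5.093, 1.209).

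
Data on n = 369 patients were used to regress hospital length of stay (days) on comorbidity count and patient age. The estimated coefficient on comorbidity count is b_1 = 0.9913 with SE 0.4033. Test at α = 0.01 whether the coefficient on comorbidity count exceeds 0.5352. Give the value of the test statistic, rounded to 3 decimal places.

t = 1.131

H₀: β₁ = 0.5352 vs H₁: β₁ > 0.5352.
t = (b_1 − β₁⁰)/SE = (0.9913 − 0.5352) / 0.4033 = 1.131.
df = n − k − 1 = 369 − 2 − 1 = 366.
One-sided p ≈ 0.1294, which is ≥ 0.01, so fail to reject H₀.
The data do not give significant evidence that the true slope on comorbidity count exceeds 0.5352 days per unit, holding the other predictors fixed.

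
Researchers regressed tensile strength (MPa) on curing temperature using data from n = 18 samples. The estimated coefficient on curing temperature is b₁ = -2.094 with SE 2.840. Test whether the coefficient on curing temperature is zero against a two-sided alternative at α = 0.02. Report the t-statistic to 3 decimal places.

H₀: β₁ = 0 vs H₁: β₁ ≠ 0.
t = (b₁ − β₁⁰)/SE = -2.094 / 2.840 = -0.737.
df = n − 2 = 18 − 2 = 16.
Two-sided p ≈ 0.4716, which is ≥ 0.02, so fail to reject H₀.
The data do not give significant evidence of an association between curing temperature and tensile strength.

t = -0.737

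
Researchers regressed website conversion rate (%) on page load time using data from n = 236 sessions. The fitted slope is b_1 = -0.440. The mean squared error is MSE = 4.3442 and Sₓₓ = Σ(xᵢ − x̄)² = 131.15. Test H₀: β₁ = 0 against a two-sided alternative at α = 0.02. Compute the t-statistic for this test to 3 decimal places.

SE(b_1) = √(MSE/Sₓₓ) = √(4.3442/131.15) = 0.182.
t = -0.440 / 0.182 = -2.418.
df = n − 2 = 234.
Two-sided p ≈ 0.0164, which is < 0.02, so reject H₀.
There is evidence that page load time is associated with website conversion rate.

t = -2.418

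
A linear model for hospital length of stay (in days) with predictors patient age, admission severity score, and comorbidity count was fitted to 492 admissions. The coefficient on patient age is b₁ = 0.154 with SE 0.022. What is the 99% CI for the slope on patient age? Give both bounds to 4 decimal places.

df = n − k − 1 = 492 − 3 − 1 = 488.
t* = t_{0.005, 488} = 2.585941.
Margin = t* × SE = 2.585941 × 0.022 = 0.056891.
CI: 0.154 ± 0.056891 → (0.0971, 0.2109).
With 99% confidence, each one-unit increase in patient age is associated with a change of between 0.0971 and 0.2109 days in hospital length of stay, holding the other predictors fixed.

(0.0971, 0.2109)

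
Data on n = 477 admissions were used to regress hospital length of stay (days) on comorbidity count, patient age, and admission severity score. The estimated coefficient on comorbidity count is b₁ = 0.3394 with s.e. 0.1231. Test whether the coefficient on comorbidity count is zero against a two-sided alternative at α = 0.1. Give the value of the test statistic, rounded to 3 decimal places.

t = 2.757

H₀: β₁ = 0 vs H₁: β₁ ≠ 0.
t = (b₁ − β₁⁰)/SE = 0.3394 / 0.1231 = 2.757.
df = n − k − 1 = 477 − 3 − 1 = 473.
Two-sided p ≈ 0.0061, which is < 0.1, so reject H₀.
There is evidence that comorbidity count is associated with hospital length of stay, holding the other predictors fixed.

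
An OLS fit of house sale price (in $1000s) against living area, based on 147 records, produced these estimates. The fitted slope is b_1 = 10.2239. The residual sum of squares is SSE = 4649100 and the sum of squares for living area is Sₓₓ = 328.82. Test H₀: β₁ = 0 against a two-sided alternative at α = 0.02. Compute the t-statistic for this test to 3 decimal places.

t = 1.035

MSE = SSE/(n − 2) = 4649100/145 = 32062.8.
SE(b_1) = √(MSE/Sₓₓ) = √(32062.8/328.82) = 9.87464.
t = 10.2239 / 9.87464 = 1.035.
df = n − 2 = 145.
Two-sided p ≈ 0.3022, which is ≥ 0.02, so fail to reject H₀.
The data do not give significant evidence of an association between living area and house sale price.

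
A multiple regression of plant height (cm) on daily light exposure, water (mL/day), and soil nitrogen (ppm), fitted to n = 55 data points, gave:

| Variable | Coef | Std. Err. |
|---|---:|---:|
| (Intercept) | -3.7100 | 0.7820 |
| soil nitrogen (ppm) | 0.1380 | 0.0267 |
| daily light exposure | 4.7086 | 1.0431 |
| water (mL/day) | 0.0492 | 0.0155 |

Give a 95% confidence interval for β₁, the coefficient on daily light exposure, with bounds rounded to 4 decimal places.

(2.6145, 6.8027)

Read off: b = 4.7086, SE = 1.0431 for daily light exposure.
df = n − k − 1 = 55 − 3 − 1 = 51.
t* = t_{0.025, 51} = 2.007584.
Margin = t* × SE = 2.007584 × 1.0431 = 2.094111.
CI: 4.7086 ± 2.094111 → (2.6145, 6.8027).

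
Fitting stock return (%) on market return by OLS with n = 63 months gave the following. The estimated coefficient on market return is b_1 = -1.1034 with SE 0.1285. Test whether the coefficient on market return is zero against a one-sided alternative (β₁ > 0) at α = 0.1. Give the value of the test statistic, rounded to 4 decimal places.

H₀: β₁ = 0 vs H₁: β₁ > 0.
t = (b_1 − β₁⁰)/SE = -1.1034 / 0.1285 = -8.5868.
df = n − 2 = 63 − 2 = 61.
One-sided p ≈ 1.0000, which is ≥ 0.1, so fail to reject H₀.
The data do not give significant evidence that the true slope on market return is positive.

t = -8.5868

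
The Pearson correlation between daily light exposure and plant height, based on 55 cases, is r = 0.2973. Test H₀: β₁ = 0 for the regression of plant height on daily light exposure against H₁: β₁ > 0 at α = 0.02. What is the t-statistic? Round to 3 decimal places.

t = r·√(n − 2)/√(1 − r²) = 0.2973·√53/√0.911613 = 2.267.
df = n − 2 = 53.
One-sided p ≈ 0.0138, which is < 0.02, so reject H₀.
There is evidence of a linear association between daily light exposure and plant height.

t = 2.267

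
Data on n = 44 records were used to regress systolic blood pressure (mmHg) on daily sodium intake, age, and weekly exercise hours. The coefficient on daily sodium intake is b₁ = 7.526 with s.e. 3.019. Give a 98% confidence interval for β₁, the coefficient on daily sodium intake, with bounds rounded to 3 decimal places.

(0.210, 14.842)

df = n − k − 1 = 44 − 3 − 1 = 40.
t* = t_{0.01, 40} = 2.423257.
Margin = t* × SE = 2.423257 × 3.019 = 7.31581.
CI: 7.526 ± 7.31581 → (0.210, 14.842).
With 98% confidence, each one-unit increase in daily sodium intake is associated with a change of between 0.210 and 14.842 mmHg in systolic blood pressure, holding the other predictors fixed.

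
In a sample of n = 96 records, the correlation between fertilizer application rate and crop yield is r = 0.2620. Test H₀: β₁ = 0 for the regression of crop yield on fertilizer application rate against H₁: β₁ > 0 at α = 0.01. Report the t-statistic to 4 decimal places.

t = 2.6321

t = r·√(n − 2)/√(1 − r²) = 0.2620·√94/√0.931356 = 2.6321.
df = n − 2 = 94.
One-sided p ≈ 0.0050, which is < 0.01, so reject H₀.
There is evidence of a linear association between fertilizer application rate and crop yield.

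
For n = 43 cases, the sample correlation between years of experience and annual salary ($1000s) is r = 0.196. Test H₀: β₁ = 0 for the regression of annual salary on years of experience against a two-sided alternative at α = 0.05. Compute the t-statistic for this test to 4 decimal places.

t = r·√(n − 2)/√(1 − r²) = 0.196·√41/√0.961584 = 1.2798.
df = n − 2 = 41.
Two-sided p ≈ 0.2078, which is ≥ 0.05, so fail to reject H₀.
The data do not give significant evidence of a linear association between years of experience and annual salary.

t = 1.2798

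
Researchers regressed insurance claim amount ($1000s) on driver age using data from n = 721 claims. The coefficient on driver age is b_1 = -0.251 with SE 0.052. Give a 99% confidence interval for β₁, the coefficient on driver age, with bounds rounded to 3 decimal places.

(-0.385, -0.117)

df = n − 2 = 721 − 2 = 719.
t* = t_{0.005, 719} = 2.582684.
Margin = t* × SE = 2.582684 × 0.052 = 0.13430.
CI: -0.251 ± 0.13430 → (-0.385, -0.117).
With 99% confidence, each one-unit increase in driver age is associated with a change of between -0.385 and -0.117 $1000s in insurance claim amount.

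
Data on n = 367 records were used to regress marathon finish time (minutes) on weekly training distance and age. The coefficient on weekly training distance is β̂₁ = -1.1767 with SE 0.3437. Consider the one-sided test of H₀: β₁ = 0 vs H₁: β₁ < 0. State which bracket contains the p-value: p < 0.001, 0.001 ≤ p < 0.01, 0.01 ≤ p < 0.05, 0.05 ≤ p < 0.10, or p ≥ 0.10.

t = -1.1767 / 0.3437 = -3.424.
df = n − k − 1 = 367 − 2 − 1 = 364.
One-sided p = P(T_{364} < t) ≈ 0.0003.
So p < 0.001.

p < 0.001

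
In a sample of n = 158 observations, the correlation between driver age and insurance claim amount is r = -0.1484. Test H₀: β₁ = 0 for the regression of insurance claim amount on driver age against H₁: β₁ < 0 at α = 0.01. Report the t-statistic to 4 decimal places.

t = -1.8743

t = r·√(n − 2)/√(1 − r²) = -0.1484·√156/√0.977977 = -1.8743.
df = n − 2 = 156.
One-sided p ≈ 0.0314, which is ≥ 0.01, so fail to reject H₀.
The data do not give significant evidence of a linear association between driver age and insurance claim amount.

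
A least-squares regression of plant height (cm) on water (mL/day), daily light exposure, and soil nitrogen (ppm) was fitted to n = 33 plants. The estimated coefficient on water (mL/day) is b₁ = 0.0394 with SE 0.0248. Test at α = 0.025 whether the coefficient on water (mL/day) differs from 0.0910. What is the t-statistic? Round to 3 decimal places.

H₀: β₁ = 0.0910 vs H₁: β₁ ≠ 0.0910.
t = (b₁ − β₁⁰)/SE = (0.0394 − 0.0910) / 0.0248 = -2.081.
df = n − k − 1 = 33 − 3 − 1 = 29.
Two-sided p ≈ 0.0464, which is ≥ 0.025, so fail to reject H₀.
The data are consistent with a true slope of 0.0910 cm per unit of water (mL/day), holding the other predictors fixed.

t = -2.081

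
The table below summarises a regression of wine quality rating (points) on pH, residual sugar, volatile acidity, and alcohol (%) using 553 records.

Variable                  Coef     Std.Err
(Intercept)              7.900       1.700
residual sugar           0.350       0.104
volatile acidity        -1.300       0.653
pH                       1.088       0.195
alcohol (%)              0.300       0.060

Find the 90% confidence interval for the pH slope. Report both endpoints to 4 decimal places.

Read off: b = 1.088, SE = 0.195 for pH.
df = n − k − 1 = 553 − 4 − 1 = 548.
t* = t_{0.05, 548} = 1.647639.
Margin = t* × SE = 1.647639 × 0.195 = 0.321290.
CI: 1.088 ± 0.321290 → (0.7667, 1.4093).

(0.7667, 1.4093)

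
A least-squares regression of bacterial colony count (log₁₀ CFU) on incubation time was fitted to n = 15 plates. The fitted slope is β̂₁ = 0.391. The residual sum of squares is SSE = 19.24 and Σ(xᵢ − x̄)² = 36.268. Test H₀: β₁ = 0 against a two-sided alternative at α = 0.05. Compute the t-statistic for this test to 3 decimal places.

t = 1.936

MSE = SSE/(n − 2) = 19.24/13 = 1.48.
SE(β̂₁) = √(MSE/Sₓₓ) = √(1.48/36.268) = 0.202008.
t = 0.391 / 0.202008 = 1.936.
df = n − 2 = 13.
Two-sided p ≈ 0.0750, which is ≥ 0.05, so fail to reject H₀.
The data do not give significant evidence of an association between incubation time and bacterial colony count.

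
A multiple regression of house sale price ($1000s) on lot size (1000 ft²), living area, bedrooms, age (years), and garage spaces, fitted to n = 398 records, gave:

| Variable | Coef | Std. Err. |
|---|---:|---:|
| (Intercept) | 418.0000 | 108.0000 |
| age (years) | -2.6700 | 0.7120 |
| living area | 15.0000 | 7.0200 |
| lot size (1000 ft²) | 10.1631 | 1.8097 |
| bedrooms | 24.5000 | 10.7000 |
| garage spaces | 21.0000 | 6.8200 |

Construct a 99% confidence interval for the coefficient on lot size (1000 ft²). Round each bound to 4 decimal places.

Read off: b = 10.1631, SE = 1.8097 for lot size (1000 ft²).
df = n − k − 1 = 398 − 5 − 1 = 392.
t* = t_{0.005, 392} = 2.588429.
Margin = t* × SE = 2.588429 × 1.8097 = 4.684280.
CI: 10.1631 ± 4.684280 → (5.4788, 14.8474).

(5.4788, 14.8474)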